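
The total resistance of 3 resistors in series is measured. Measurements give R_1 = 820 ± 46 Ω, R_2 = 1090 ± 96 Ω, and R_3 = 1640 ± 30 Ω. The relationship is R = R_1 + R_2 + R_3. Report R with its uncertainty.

3550 ± 111 Ω

Absolute uncertainties add in quadrature for a linear combination:
  (δR_1)² = 2120;  (δR_2)² = 9220;  (δR_3)² = 900
δR = √(12200) = 111 Ω
R = 3550 Ω.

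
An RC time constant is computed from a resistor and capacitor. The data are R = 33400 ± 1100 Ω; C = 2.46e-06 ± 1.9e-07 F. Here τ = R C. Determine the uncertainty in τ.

τ is a product of powers, so relative uncertainties combine in quadrature:
  (1·δR/R)² = (1×0.0329)² = 0.00108;  (1·δC/C)² = (1×0.0772)² = 0.00597
δτ/τ = √(0.00705) = 0.0840
τ = 0.0822 s, so δτ = 0.0840 × 0.0822 = 0.00690 s.

0.00690 s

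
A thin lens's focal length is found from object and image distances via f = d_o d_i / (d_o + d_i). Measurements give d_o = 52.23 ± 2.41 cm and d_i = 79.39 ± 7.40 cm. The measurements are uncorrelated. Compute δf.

∂f/∂d_o = (d_i/(d_o+d_i))² = 0.364;  ∂f/∂d_i = (d_o/(d_o+d_i))² = 0.157
δf = √((∂f/∂d_o · δd_o)² + (∂f/∂d_i · δd_i)²) = √(0.769 + 1.36) = 1.46 cm

1.46 cm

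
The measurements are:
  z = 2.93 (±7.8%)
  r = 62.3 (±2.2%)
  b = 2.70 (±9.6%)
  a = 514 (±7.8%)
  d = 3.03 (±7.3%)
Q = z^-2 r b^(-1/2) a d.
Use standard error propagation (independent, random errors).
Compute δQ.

Since Q is a product/quotient, work with relative uncertainties:
  (-2·δz/z)² = (-2×0.0780)² = 0.0243;  (1·δr/r)² = (1×0.0220)² = 0.000484;  (−½·δb/b)² = (-0.5×0.0960)² = 0.00230;  (1·δa/a)² = (1×0.0780)² = 0.00608;  (1·δd/d)² = (1×0.0730)² = 0.00533
δQ/Q = √(0.0385) = 0.196
Q = 6880, so δQ = 0.196 × 6880 = 1350.

1350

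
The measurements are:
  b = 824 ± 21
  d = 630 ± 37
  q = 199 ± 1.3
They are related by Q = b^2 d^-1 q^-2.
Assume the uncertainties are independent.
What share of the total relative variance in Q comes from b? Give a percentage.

41.8%

(δQ/Q)² = (2·δb/b)² + (-1·δd/d)² + (-2·δq/q)²
  b term: (2×0.0255)² = 0.00260
  d term: (-1×0.0587)² = 0.00345
  q term: (-2×0.00653)² = 0.000171
Total = 0.00622. Share from b = 0.00260/0.00622 = 0.418.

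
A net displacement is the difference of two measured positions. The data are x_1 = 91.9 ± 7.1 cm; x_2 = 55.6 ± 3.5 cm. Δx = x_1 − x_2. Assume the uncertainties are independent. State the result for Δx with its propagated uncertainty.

36.3 ± 7.92 cm

Δx is a linear combination, so absolute uncertainties add in quadrature:
  (δx_1)² = 50.4;  (δx_2)² = 12.2
δΔx = √(62.7) = 7.92 cm
Δx = 36.3 cm.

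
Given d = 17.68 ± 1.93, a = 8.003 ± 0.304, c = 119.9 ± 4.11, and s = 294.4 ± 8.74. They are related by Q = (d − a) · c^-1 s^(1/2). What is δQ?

Let u = d − a = 9.677. δu = √(δd² + δa²) = √(3.72 + 0.0924) = 1.95, so δu/u = 0.202.
Q is then a monomial in u, c, s:
δQ/Q = √((δu/u)² + (-1·δc/c)² + (½·δs/s)²) = √(0.0408 + 0.00118 + 0.000220) = 0.205
Q = 1.385, so δQ = 0.205 × 1.385 = 0.284.

0.284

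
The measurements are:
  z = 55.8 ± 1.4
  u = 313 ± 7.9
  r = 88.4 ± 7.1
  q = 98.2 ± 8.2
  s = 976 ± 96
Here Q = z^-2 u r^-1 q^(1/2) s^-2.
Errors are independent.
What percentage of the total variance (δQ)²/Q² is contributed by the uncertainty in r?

12.9%

(δQ/Q)² = (-2·δz/z)² + (1·δu/u)² + (-1·δr/r)² + (½·δq/q)² + (-2·δs/s)²
  z term: (-2×0.0251)² = 0.00252
  u term: (1×0.0252)² = 0.000637
  r term: (-1×0.0803)² = 0.00645
  q term: (0.5×0.0835)² = 0.00174
  s term: (-2×0.0984)² = 0.0387
Total = 0.0500. Share from r = 0.00645/0.0500 = 0.129.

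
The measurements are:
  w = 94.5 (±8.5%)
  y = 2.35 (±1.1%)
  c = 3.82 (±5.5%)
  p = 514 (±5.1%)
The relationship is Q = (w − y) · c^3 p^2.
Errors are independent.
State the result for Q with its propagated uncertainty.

Let u = w − y = 92.2. δu = √(δw² + δy²) = √(64.5 + 0.000668) = 8.03, so δu/u = 0.0872.
Q is then a monomial in u, c, p:
δQ/Q = √((δu/u)² + (3·δc/c)² + (2·δp/p)²) = √(0.00760 + 0.0272 + 0.0104) = 0.213
Q = 1.36e+09, so δQ = 0.213 × 1.36e+09 = 2.89e+08.

(1.36 ± 0.289) × 10^9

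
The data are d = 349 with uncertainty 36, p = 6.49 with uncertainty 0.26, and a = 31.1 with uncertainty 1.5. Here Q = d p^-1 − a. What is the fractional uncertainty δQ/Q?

Let w = d·p^-1 = 53.8. δw/w = √((1·δd/d)² + (-1·δp/p)²) = √(0.0106 + 0.00160) = 0.111, so δw = 5.95.
Q = w − a: δQ = √(δw² + δa²) = √(35.4 + 2.25) = 6.14
Q = 22.7, so δQ/Q = 6.14/22.7 = 0.271.

0.271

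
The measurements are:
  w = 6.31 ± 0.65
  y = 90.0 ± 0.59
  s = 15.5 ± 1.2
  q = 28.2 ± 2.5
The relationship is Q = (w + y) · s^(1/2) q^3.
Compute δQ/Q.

Let u = w + y = 96.3. δu = √(δw² + δy²) = √(0.423 + 0.348) = 0.878, so δu/u = 0.00911.
Q is then a monomial in u, s, q:
δQ/Q = √((δu/u)² + (½·δs/s)² + (3·δq/q)²) = √(8.31e-05 + 0.00150 + 0.0707) = 0.269

0.269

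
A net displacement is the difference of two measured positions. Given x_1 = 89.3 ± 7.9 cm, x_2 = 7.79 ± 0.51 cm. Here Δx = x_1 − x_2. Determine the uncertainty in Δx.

7.92 cm

Sums and differences: (δΔx)² = Σ (cᵢ δxᵢ)².
  (δx_1)² = 62.4;  (δx_2)² = 0.260
δΔx = √(62.7) = 7.92 cm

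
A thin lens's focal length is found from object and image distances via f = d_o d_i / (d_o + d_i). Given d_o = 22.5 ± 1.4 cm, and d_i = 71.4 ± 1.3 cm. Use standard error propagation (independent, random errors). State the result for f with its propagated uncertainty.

∂f/∂d_o = (d_i/(d_o+d_i))² = 0.578;  ∂f/∂d_i = (d_o/(d_o+d_i))² = 0.0574
δf = √((∂f/∂d_o · δd_o)² + (∂f/∂d_i · δd_i)²) = √(0.655 + 0.00557) = 0.813 cm
f = 17.1 cm.

17.1 ± 0.813 cm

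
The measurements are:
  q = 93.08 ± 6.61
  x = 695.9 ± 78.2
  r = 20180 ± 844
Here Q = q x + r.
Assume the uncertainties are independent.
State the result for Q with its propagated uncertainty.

Let p = q·x = 64770. δp/p = √((1·δq/q)² + (1·δx/x)²) = √(0.00504 + 0.0126) = 0.133, so δp = 8610.
Q = p + r: δQ = √(δp² + δr²) = √(7.41e+07 + 7.12e+05) = 8650
Q = 84950.

84950 ± 8650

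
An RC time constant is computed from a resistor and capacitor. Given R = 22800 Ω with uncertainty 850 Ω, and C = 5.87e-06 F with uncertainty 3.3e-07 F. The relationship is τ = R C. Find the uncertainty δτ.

Products/powers → add relative errors in quadrature, weighted by exponent:
  (1·δR/R)² = (1×0.0373)² = 0.00139;  (1·δC/C)² = (1×0.0562)² = 0.00316
δτ/τ = √(0.00455) = 0.0675
τ = 0.134 s, so δτ = 0.0675 × 0.134 = 0.00903 s.

0.00903 s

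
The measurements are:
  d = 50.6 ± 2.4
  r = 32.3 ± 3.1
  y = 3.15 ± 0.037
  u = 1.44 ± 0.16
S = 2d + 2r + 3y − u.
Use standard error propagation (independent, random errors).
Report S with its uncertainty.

S is a linear combination, so absolute uncertainties add in quadrature:
  (2·δd)² = 23.0;  (2·δr)² = 38.4;  (3·δy)² = 0.0123;  (δu)² = 0.0256
δS = √(61.5) = 7.84
S = 174.

174 ± 7.84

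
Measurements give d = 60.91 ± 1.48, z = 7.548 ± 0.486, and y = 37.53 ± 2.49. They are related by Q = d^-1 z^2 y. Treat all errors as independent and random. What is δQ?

Q is a product of powers, so relative uncertainties combine in quadrature:
  (-1·δd/d)² = (-1×0.0243)² = 0.000590;  (2·δz/z)² = (2×0.0644)² = 0.0166;  (1·δy/y)² = (1×0.0663)² = 0.00440
δQ/Q = √(0.0216) = 0.147
Q = 35.10, so δQ = 0.147 × 35.10 = 5.16.

5.16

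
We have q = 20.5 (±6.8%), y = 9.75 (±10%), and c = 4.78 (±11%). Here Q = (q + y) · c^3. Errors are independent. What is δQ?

1110

Let u = q + y = 30.2. δu = √(δq² + δy²) = √(1.94 + 0.951) = 1.70, so δu/u = 0.0562.
Q is then a monomial in u, c:
δQ/Q = √((δu/u)² + (3·δc/c)²) = √(0.00316 + 0.109) = 0.335
Q = 3300, so δQ = 0.335 × 3300 = 1110.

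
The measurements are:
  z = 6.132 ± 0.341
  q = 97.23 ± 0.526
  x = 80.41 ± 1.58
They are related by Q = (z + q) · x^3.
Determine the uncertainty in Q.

3.18e+06

Let u = z + q = 103.4. δu = √(δz² + δq²) = √(0.116 + 0.277) = 0.627, so δu/u = 0.00606.
Q is then a monomial in u, x:
δQ/Q = √((δu/u)² + (3·δx/x)²) = √(3.68e-05 + 0.00347) = 0.0593
Q = 5.374e+07, so δQ = 0.0593 × 5.374e+07 = 3.18e+06.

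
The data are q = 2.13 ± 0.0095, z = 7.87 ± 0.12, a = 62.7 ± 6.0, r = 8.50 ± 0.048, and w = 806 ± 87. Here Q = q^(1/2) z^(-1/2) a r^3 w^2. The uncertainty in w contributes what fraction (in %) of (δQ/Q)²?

83.1%

(δQ/Q)² = (½·δq/q)² + (−½·δz/z)² + (1·δa/a)² + (3·δr/r)² + (2·δw/w)²
  q term: (0.5×0.00446)² = 4.97e-06
  z term: (-0.5×0.0152)² = 5.81e-05
  a term: (1×0.0957)² = 0.00916
  r term: (3×0.00565)² = 0.000287
  w term: (2×0.108)² = 0.0466
Total = 0.0561. Share from w = 0.0466/0.0561 = 0.831.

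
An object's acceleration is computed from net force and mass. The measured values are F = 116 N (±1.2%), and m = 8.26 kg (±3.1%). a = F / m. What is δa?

Each factor contributes (exponent × relative error)² to (δa/a)²:
  (1·δF/F)² = (1×0.0120)² = 0.000144;  (-1·δm/m)² = (-1×0.0310)² = 0.000961
δa/a = √(0.00111) = 0.0332
a = 14.0 m/s^2, so δa = 0.0332 × 14.0 = 0.467 m/s^2.

0.467 m/s^2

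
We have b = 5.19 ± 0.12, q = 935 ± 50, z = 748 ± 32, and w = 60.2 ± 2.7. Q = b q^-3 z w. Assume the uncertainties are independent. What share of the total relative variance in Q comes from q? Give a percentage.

85.5%

(δQ/Q)² = (1·δb/b)² + (-3·δq/q)² + (1·δz/z)² + (1·δw/w)²
  b term: (1×0.0231)² = 0.000535
  q term: (-3×0.0535)² = 0.0257
  z term: (1×0.0428)² = 0.00183
  w term: (1×0.0449)² = 0.00201
Total = 0.0301. Share from q = 0.0257/0.0301 = 0.855.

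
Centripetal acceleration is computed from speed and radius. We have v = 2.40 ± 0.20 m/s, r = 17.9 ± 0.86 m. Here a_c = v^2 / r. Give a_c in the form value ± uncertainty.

Relative error in a monomial: (δa_c/a_c)² = Σ (nᵢ · δxᵢ/xᵢ)².
  (2·δv/v)² = (2×0.0833)² = 0.0278;  (-1·δr/r)² = (-1×0.0480)² = 0.00231
δa_c/a_c = √(0.0301) = 0.173
a_c = 0.322 m/s^2, so δa_c = 0.173 × 0.322 = 0.0558 m/s^2.

0.322 ± 0.0558 m/s^2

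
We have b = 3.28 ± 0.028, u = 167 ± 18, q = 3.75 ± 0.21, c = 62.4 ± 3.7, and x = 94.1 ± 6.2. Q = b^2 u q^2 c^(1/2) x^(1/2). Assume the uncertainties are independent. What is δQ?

3.15e+05

Since Q is a product/quotient, work with relative uncertainties:
  (2·δb/b)² = (2×0.00854)² = 0.000291;  (1·δu/u)² = (1×0.108)² = 0.0116;  (2·δq/q)² = (2×0.0560)² = 0.0125;  (½·δc/c)² = (0.5×0.0593)² = 0.000879;  (½·δx/x)² = (0.5×0.0659)² = 0.00109
δQ/Q = √(0.0264) = 0.163
Q = 1.94e+06, so δQ = 0.163 × 1.94e+06 = 3.15e+05.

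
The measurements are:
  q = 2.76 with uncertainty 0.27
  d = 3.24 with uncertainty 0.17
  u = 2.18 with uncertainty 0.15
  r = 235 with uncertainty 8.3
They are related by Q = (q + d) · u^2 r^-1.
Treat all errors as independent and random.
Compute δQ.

0.0184

Let w = q + d = 6.00. δw = √(δq² + δd²) = √(0.0729 + 0.0289) = 0.319, so δw/w = 0.0532.
Q is then a monomial in w, u, r:
δQ/Q = √((δw/w)² + (2·δu/u)² + (-1·δr/r)²) = √(0.00283 + 0.0189 + 0.00125) = 0.152
Q = 0.121, so δQ = 0.152 × 0.121 = 0.0184.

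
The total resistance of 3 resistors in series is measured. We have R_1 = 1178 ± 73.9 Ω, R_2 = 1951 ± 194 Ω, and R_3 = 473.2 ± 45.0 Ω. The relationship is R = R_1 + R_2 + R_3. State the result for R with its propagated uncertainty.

3602 ± 212 Ω

R is a linear combination, so absolute uncertainties add in quadrature:
  (δR_1)² = 5460;  (δR_2)² = 37600;  (δR_3)² = 2020
δR = √(45100) = 212 Ω
R = 3602 Ω.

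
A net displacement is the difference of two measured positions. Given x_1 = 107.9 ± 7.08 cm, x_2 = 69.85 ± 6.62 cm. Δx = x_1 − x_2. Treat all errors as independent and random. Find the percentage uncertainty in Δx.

25.5%

Δx is a linear combination, so absolute uncertainties add in quadrature:
  (δx_1)² = 50.1;  (δx_2)² = 43.8
δΔx = √(94.0) = 9.69 cm
Δx = 38.05 cm, so δΔx/Δx = 9.69/38.05 = 0.255.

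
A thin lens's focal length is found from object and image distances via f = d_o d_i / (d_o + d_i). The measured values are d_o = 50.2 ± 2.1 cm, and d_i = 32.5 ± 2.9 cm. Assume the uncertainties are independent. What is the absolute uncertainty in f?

1.12 cm

∂f/∂d_o = (d_i/(d_o+d_i))² = 0.154;  ∂f/∂d_i = (d_o/(d_o+d_i))² = 0.368
δf = √((∂f/∂d_o · δd_o)² + (∂f/∂d_i · δd_i)²) = √(0.105 + 1.14) = 1.12 cm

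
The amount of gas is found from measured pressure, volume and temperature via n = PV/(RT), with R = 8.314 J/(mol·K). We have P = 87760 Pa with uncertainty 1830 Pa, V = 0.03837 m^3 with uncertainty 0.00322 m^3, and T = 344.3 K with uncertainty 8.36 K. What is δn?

0.106 mol

Relative error in a monomial: (δn/n)² = Σ (nᵢ · δxᵢ/xᵢ)².
  (1·δP/P)² = (1×0.0209)² = 0.000435;  (1·δV/V)² = (1×0.0839)² = 0.00704;  (-1·δT/T)² = (-1×0.0243)² = 0.000590
δn/n = √(0.00807) = 0.0898
n = 1.176 mol, so δn = 0.0898 × 1.176 = 0.106 mol.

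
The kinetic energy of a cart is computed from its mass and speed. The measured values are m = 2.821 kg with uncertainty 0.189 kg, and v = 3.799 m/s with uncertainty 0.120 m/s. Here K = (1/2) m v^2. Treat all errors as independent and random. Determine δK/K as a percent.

9.21%

Since K is a product/quotient, work with relative uncertainties:
  (1·δm/m)² = (1×0.0670)² = 0.00449;  (2·δv/v)² = (2×0.0316)² = 0.00399
δK/K = √(0.00848) = 0.0921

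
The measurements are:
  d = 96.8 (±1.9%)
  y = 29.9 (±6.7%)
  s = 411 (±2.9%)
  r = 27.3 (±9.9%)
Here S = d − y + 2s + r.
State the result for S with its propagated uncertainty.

916 ± 24.1

Sums and differences: (δS)² = Σ (cᵢ δxᵢ)².
  (δd)² = 3.38;  (δy)² = 4.01;  (2·δs)² = 568;  (δr)² = 7.30
δS = √(583) = 24.1
S = 916.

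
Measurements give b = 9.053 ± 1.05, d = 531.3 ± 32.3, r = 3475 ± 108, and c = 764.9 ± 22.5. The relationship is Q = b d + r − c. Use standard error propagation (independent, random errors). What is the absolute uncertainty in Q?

639

Let p = b·d = 4810. δp/p = √((1·δb/b)² + (1·δd/d)²) = √(0.0135 + 0.00370) = 0.131, so δp = 630.
Q = p + r − c: δQ = √(δp² + δr² + δc²) = √(3.97e+05 + 11700 + 506) = 639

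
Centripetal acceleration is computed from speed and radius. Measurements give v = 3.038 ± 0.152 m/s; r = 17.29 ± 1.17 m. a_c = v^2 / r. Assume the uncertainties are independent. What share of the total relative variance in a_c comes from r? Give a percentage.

(δa_c/a_c)² = (2·δv/v)² + (-1·δr/r)²
  v term: (2×0.0500)² = 0.0100
  r term: (-1×0.0677)² = 0.00458
Total = 0.0146. Share from r = 0.00458/0.0146 = 0.314.

31.4%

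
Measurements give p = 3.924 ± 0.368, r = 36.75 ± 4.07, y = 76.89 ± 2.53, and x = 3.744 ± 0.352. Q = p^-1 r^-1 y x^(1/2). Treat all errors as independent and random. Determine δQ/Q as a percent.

15.6%

Products/powers → add relative errors in quadrature, weighted by exponent:
  (-1·δp/p)² = (-1×0.0938)² = 0.00880;  (-1·δr/r)² = (-1×0.111)² = 0.0123;  (1·δy/y)² = (1×0.0329)² = 0.00108;  (½·δx/x)² = (0.5×0.0940)² = 0.00221
δQ/Q = √(0.0244) = 0.156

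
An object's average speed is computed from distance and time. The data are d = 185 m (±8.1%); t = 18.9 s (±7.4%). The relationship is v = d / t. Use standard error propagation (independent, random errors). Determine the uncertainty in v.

1.07 m/s

Since v is a product/quotient, work with relative uncertainties:
  (1·δd/d)² = (1×0.0810)² = 0.00656;  (-1·δt/t)² = (-1×0.0740)² = 0.00548
δv/v = √(0.0120) = 0.110
v = 9.79 m/s, so δv = 0.110 × 9.79 = 1.07 m/s.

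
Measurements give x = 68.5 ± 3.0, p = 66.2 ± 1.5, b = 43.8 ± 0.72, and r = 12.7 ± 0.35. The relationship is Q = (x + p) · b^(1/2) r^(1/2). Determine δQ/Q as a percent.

Let u = x + p = 135. δu = √(δx² + δp²) = √(9.00 + 2.25) = 3.35, so δu/u = 0.0249.
Q is then a monomial in u, b, r:
δQ/Q = √((δu/u)² + (½·δb/b)² + (½·δr/r)²) = √(0.000620 + 6.76e-05 + 0.000190) = 0.0296

2.96%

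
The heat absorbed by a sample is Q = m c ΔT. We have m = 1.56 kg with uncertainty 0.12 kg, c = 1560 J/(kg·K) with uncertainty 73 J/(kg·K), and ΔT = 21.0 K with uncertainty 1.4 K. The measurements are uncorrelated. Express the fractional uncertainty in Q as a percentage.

For a monomial Q ∝ m, c, ΔT, fractional errors add in quadrature:
  (1·δm/m)² = (1×0.0769)² = 0.00592;  (1·δc/c)² = (1×0.0468)² = 0.00219;  (1·δΔT/ΔT)² = (1×0.0667)² = 0.00444
δQ/Q = √(0.0126) = 0.112

11.2%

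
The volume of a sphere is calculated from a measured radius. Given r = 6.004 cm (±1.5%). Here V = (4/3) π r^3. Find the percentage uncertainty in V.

Products/powers → add relative errors in quadrature, weighted by exponent:
  (3·δr/r)² = (3×0.0150)² = 0.00202
δV/V = √(0.00202) = 0.0450

4.50%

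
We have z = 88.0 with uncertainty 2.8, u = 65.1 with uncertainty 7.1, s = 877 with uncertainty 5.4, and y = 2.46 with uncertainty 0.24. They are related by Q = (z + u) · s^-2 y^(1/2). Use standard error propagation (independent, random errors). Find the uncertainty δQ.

Let w = z + u = 153. δw = √(δz² + δu²) = √(7.84 + 50.4) = 7.63, so δw/w = 0.0499.
Q is then a monomial in w, s, y:
δQ/Q = √((δw/w)² + (-2·δs/s)² + (½·δy/y)²) = √(0.00249 + 0.000152 + 0.00238) = 0.0708
Q = 0.000312, so δQ = 0.0708 × 0.000312 = 2.21e-05.

2.21e-05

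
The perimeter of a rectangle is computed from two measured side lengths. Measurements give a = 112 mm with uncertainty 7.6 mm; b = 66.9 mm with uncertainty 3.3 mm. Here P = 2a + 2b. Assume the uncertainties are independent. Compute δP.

Absolute uncertainties add in quadrature for a linear combination:
  (2·δa)² = 231;  (2·δb)² = 43.6
δP = √(275) = 16.6 mm

16.6 mm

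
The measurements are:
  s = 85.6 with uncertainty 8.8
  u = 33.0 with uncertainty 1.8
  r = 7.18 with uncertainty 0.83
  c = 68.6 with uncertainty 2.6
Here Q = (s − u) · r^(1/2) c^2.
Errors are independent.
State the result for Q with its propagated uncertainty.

(6.63 ± 1.30) × 10^5

Let w = s − u = 52.6. δw = √(δs² + δu²) = √(77.4 + 3.24) = 8.98, so δw/w = 0.171.
Q is then a monomial in w, r, c:
δQ/Q = √((δw/w)² + (½·δr/r)² + (2·δc/c)²) = √(0.0292 + 0.00334 + 0.00575) = 0.196
Q = 6.63e+05, so δQ = 0.196 × 6.63e+05 = 1.3e+05.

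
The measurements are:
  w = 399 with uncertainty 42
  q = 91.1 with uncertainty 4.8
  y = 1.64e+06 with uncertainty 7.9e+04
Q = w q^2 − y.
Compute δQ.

5e+05

Let p = w·q^2 = 3.31e+06. δp/p = √((1·δw/w)² + (2·δq/q)²) = √(0.0111 + 0.0111) = 0.149, so δp = 4.93e+05.
Q = p − y: δQ = √(δp² + δy²) = √(2.43e+11 + 6.24e+09) = 5e+05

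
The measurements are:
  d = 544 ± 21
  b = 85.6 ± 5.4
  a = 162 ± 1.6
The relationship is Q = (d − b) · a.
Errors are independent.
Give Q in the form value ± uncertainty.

Let u = d − b = 458. δu = √(δd² + δb²) = √(441 + 29.2) = 21.7, so δu/u = 0.0473.
Q is then a monomial in u, a:
δQ/Q = √((δu/u)² + (1·δa/a)²) = √(0.00224 + 9.75e-05) = 0.0483
Q = 74300, so δQ = 0.0483 × 74300 = 3590.

74300 ± 3590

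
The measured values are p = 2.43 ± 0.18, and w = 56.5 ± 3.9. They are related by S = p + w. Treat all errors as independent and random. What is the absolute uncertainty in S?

3.90

Sums and differences: (δS)² = Σ (cᵢ δxᵢ)².
  (δp)² = 0.0324;  (δw)² = 15.2
δS = √(15.2) = 3.90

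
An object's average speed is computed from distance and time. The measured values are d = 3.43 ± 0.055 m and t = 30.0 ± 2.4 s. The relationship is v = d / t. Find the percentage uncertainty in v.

8.16%

For a monomial v ∝ d, t^-1, fractional errors add in quadrature:
  (1·δd/d)² = (1×0.0160)² = 0.000257;  (-1·δt/t)² = (-1×0.0800)² = 0.00640
δv/v = √(0.00666) = 0.0816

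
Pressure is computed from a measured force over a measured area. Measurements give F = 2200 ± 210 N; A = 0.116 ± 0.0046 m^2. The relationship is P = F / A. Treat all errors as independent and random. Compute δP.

Each factor contributes (exponent × relative error)² to (δP/P)²:
  (1·δF/F)² = (1×0.0955)² = 0.00911;  (-1·δA/A)² = (-1×0.0397)² = 0.00157
δP/P = √(0.0107) = 0.103
P = 19000 Pa, so δP = 0.103 × 19000 = 1960 Pa.

1960 Pa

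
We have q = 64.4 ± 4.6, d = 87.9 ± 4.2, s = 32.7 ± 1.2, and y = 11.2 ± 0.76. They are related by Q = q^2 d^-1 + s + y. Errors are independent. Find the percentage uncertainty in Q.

Let p = q^2·d^-1 = 47.2. δp/p = √((2·δq/q)² + (-1·δd/d)²) = √(0.0204 + 0.00228) = 0.151, so δp = 7.11.
Q = p + s + y: δQ = √(δp² + δs² + δy²) = √(50.5 + 1.44 + 0.578) = 7.25
Q = 91.1, so δQ/Q = 7.25/91.1 = 0.0796.

7.96%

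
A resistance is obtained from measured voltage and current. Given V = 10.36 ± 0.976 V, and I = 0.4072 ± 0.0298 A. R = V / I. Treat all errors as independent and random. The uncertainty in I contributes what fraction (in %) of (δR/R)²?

37.6%

(δR/R)² = (1·δV/V)² + (-1·δI/I)²
  V term: (1×0.0942)² = 0.00888
  I term: (-1×0.0732)² = 0.00536
Total = 0.0142. Share from I = 0.00536/0.0142 = 0.376.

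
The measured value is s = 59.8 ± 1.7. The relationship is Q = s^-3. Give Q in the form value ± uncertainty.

(4.68 ± 0.399) × 10^-6

Each factor contributes (exponent × relative error)² to (δQ/Q)²:
  (-3·δs/s)² = (-3×0.0284)² = 0.00727
δQ/Q = √(0.00727) = 0.0853
Q = 4.68e-06, so δQ = 0.0853 × 4.68e-06 = 3.99e-07.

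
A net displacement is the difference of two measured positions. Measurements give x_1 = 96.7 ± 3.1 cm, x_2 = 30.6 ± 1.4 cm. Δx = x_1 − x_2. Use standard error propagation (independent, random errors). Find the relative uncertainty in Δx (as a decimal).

Each term contributes (cᵢ δxᵢ)² to (δΔx)²:
  (δx_1)² = 9.61;  (δx_2)² = 1.96
δΔx = √(11.6) = 3.40 cm
Δx = 66.1 cm, so δΔx/Δx = 3.40/66.1 = 0.0515.

0.0515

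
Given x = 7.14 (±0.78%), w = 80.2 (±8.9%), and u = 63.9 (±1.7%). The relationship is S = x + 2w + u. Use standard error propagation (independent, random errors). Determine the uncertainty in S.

Each term contributes (cᵢ δxᵢ)² to (δS)²:
  (δx)² = 0.00310;  (2·δw)² = 204;  (δu)² = 1.18
δS = √(205) = 14.3

14.3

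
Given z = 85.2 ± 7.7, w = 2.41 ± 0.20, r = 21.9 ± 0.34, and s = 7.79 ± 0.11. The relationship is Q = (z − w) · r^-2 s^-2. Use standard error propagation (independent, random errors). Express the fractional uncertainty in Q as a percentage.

10.2%

Let u = z − w = 82.8. δu = √(δz² + δw²) = √(59.3 + 0.0400) = 7.70, so δu/u = 0.0930.
Q is then a monomial in u, r, s:
δQ/Q = √((δu/u)² + (-2·δr/r)² + (-2·δs/s)²) = √(0.00866 + 0.000964 + 0.000798) = 0.102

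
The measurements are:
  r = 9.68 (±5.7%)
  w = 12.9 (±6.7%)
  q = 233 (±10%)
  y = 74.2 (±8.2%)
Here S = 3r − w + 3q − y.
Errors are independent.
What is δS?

70.2

Sums and differences: (δS)² = Σ (cᵢ δxᵢ)².
  (3·δr)² = 2.74;  (δw)² = 0.747;  (3·δq)² = 4890;  (δy)² = 37.0
δS = √(4930) = 70.2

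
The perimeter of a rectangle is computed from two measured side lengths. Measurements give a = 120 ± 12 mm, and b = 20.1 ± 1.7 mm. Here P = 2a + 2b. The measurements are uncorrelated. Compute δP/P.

Each term contributes (cᵢ δxᵢ)² to (δP)²:
  (2·δa)² = 576;  (2·δb)² = 11.6
δP = √(588) = 24.2 mm
P = 280 mm, so δP/P = 24.2/280 = 0.0865.

0.0865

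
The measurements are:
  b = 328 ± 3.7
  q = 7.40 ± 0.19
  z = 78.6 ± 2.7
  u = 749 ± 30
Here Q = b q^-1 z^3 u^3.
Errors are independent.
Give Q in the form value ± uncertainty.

Since Q is a product/quotient, work with relative uncertainties:
  (1·δb/b)² = (1×0.0113)² = 0.000127;  (-1·δq/q)² = (-1×0.0257)² = 0.000659;  (3·δz/z)² = (3×0.0344)² = 0.0106;  (3·δu/u)² = (3×0.0401)² = 0.0144
δQ/Q = √(0.0258) = 0.161
Q = 9.04e+15, so δQ = 0.161 × 9.04e+15 = 1.45e+15.

(9.04 ± 1.45) × 10^15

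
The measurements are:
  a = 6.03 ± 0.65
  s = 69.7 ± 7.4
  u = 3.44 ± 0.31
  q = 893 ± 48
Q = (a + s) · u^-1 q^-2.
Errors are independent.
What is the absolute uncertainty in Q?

4.73e-06

Let w = a + s = 75.7. δw = √(δa² + δs²) = √(0.423 + 54.8) = 7.43, so δw/w = 0.0981.
Q is then a monomial in w, u, q:
δQ/Q = √((δw/w)² + (-1·δu/u)² + (-2·δq/q)²) = √(0.00962 + 0.00812 + 0.0116) = 0.171
Q = 2.76e-05, so δQ = 0.171 × 2.76e-05 = 4.73e-06.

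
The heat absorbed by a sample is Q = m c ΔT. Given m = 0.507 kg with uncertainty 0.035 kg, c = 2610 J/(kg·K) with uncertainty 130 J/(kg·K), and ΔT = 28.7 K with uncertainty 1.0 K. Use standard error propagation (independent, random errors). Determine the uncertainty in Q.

For a monomial Q ∝ m, c, ΔT, fractional errors add in quadrature:
  (1·δm/m)² = (1×0.0690)² = 0.00477;  (1·δc/c)² = (1×0.0498)² = 0.00248;  (1·δΔT/ΔT)² = (1×0.0348)² = 0.00121
δQ/Q = √(0.00846) = 0.0920
Q = 38000 J, so δQ = 0.0920 × 38000 = 3490 J.

3490 J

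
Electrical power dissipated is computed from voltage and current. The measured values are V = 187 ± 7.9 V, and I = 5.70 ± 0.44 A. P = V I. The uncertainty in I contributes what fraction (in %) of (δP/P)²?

77.0%

(δP/P)² = (1·δV/V)² + (1·δI/I)²
  V term: (1×0.0422)² = 0.00178
  I term: (1×0.0772)² = 0.00596
Total = 0.00774. Share from I = 0.00596/0.00774 = 0.770.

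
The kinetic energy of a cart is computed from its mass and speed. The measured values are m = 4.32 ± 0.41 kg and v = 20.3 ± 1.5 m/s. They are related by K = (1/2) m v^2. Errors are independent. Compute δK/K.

0.176

Each factor contributes (exponent × relative error)² to (δK/K)²:
  (1·δm/m)² = (1×0.0949)² = 0.00901;  (2·δv/v)² = (2×0.0739)² = 0.0218
δK/K = √(0.0308) = 0.176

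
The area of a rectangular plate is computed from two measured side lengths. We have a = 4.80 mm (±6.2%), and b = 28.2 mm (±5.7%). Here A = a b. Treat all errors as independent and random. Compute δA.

11.4 mm^2

A is a product of powers, so relative uncertainties combine in quadrature:
  (1·δa/a)² = (1×0.0620)² = 0.00384;  (1·δb/b)² = (1×0.0570)² = 0.00325
δA/A = √(0.00709) = 0.0842
A = 135 mm^2, so δA = 0.0842 × 135 = 11.4 mm^2.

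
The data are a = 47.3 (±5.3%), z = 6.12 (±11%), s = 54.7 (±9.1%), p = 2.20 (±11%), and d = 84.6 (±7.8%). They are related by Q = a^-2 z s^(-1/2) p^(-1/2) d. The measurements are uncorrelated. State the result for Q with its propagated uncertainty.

0.0211 ± 0.00392

Each factor contributes (exponent × relative error)² to (δQ/Q)²:
  (-2·δa/a)² = (-2×0.0530)² = 0.0112;  (1·δz/z)² = (1×0.110)² = 0.0121;  (−½·δs/s)² = (-0.5×0.0910)² = 0.00207;  (−½·δp/p)² = (-0.5×0.110)² = 0.00302;  (1·δd/d)² = (1×0.0780)² = 0.00608
δQ/Q = √(0.0345) = 0.186
Q = 0.0211, so δQ = 0.186 × 0.0211 = 0.00392.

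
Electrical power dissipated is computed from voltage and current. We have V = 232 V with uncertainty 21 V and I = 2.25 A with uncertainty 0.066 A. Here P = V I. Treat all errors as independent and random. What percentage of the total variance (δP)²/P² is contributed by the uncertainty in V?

90.5%

(δP/P)² = (1·δV/V)² + (1·δI/I)²
  V term: (1×0.0905)² = 0.00819
  I term: (1×0.0293)² = 0.000860
Total = 0.00905. Share from V = 0.00819/0.00905 = 0.905.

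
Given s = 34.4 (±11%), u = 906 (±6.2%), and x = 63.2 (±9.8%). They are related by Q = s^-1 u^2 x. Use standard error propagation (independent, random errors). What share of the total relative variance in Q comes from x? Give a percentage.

(δQ/Q)² = (-1·δs/s)² + (2·δu/u)² + (1·δx/x)²
  s term: (-1×0.110)² = 0.0121
  u term: (2×0.0620)² = 0.0154
  x term: (1×0.0980)² = 0.00960
Total = 0.0371. Share from x = 0.00960/0.0371 = 0.259.

25.9%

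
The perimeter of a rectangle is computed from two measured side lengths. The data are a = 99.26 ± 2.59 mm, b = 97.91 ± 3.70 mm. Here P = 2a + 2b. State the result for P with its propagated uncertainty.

Each term contributes (cᵢ δxᵢ)² to (δP)²:
  (2·δa)² = 26.8;  (2·δb)² = 54.8
δP = √(81.6) = 9.03 mm
P = 394.3 mm.

394.3 ± 9.03 mm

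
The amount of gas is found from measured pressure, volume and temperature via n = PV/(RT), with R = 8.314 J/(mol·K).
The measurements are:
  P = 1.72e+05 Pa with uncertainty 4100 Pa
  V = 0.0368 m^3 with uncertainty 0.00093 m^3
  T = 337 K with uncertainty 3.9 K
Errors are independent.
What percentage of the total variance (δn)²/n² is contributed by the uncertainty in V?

47.6%

(δn/n)² = (1·δP/P)² + (1·δV/V)² + (-1·δT/T)²
  P term: (1×0.0238)² = 0.000568
  V term: (1×0.0253)² = 0.000639
  T term: (-1×0.0116)² = 0.000134
Total = 0.00134. Share from V = 0.000639/0.00134 = 0.476.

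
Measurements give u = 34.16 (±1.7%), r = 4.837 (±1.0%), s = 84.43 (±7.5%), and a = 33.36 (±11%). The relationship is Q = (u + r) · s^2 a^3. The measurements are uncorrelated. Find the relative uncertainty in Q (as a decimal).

Let w = u + r = 39.00. δw = √(δu² + δr²) = √(0.337 + 0.00234) = 0.583, so δw/w = 0.0149.
Q is then a monomial in w, s, a:
δQ/Q = √((δw/w)² + (2·δs/s)² + (3·δa/a)²) = √(0.000223 + 0.0225 + 0.109) = 0.363

0.363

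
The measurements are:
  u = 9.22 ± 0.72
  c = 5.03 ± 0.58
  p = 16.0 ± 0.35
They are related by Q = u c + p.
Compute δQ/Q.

Let w = u·c = 46.4. δw/w = √((1·δu/u)² + (1·δc/c)²) = √(0.00610 + 0.0133) = 0.139, so δw = 6.46.
Q = w + p: δQ = √(δw² + δp²) = √(41.7 + 0.122) = 6.47
Q = 62.4, so δQ/Q = 6.47/62.4 = 0.104.

0.104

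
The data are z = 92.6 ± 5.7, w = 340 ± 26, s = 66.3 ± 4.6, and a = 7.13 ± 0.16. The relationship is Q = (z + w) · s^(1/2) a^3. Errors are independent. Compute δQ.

1.25e+05

Let u = z + w = 433. δu = √(δz² + δw²) = √(32.5 + 676) = 26.6, so δu/u = 0.0615.
Q is then a monomial in u, s, a:
δQ/Q = √((δu/u)² + (½·δs/s)² + (3·δa/a)²) = √(0.00379 + 0.00120 + 0.00453) = 0.0976
Q = 1.28e+06, so δQ = 0.0976 × 1.28e+06 = 1.25e+05.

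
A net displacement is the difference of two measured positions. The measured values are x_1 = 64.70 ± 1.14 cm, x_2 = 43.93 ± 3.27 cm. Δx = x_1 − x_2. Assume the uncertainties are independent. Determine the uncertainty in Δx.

3.46 cm

Each term contributes (cᵢ δxᵢ)² to (δΔx)²:
  (δx_1)² = 1.30;  (δx_2)² = 10.7
δΔx = √(12.0) = 3.46 cm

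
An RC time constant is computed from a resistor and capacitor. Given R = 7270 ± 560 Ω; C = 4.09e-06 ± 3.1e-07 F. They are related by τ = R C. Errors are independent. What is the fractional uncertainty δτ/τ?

0.108

Each factor contributes (exponent × relative error)² to (δτ/τ)²:
  (1·δR/R)² = (1×0.0770)² = 0.00593;  (1·δC/C)² = (1×0.0758)² = 0.00574
δτ/τ = √(0.0117) = 0.108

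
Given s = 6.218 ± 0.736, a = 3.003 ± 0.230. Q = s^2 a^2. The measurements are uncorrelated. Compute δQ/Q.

0.282

Products/powers → add relative errors in quadrature, weighted by exponent:
  (2·δs/s)² = (2×0.118)² = 0.0560;  (2·δa/a)² = (2×0.0766)² = 0.0235
δQ/Q = √(0.0795) = 0.282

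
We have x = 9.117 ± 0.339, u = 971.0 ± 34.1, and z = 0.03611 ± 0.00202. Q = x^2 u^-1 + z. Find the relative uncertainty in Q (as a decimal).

Let p = x^2·u^-1 = 0.08560. δp/p = √((2·δx/x)² + (-1·δu/u)²) = √(0.00553 + 0.00123) = 0.0822, so δp = 0.00704.
Q = p + z: δQ = √(δp² + δz²) = √(4.96e-05 + 4.08e-06) = 0.00732
Q = 0.1217, so δQ/Q = 0.00732/0.1217 = 0.0602.

0.0602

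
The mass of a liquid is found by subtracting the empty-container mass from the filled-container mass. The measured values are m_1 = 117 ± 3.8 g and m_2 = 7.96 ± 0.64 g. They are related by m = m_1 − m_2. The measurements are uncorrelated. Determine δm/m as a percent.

3.53%

For a sum/difference, combine absolute errors in quadrature:
  (δm_1)² = 14.4;  (δm_2)² = 0.410
δm = √(14.8) = 3.85 g
m = 109 g, so δm/m = 3.85/109 = 0.0353.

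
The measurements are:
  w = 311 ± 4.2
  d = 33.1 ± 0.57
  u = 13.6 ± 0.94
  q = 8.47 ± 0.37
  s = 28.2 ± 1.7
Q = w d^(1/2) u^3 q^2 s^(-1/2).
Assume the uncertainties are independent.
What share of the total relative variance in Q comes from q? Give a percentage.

14.7%

(δQ/Q)² = (1·δw/w)² + (½·δd/d)² + (3·δu/u)² + (2·δq/q)² + (−½·δs/s)²
  w term: (1×0.0135)² = 0.000182
  d term: (0.5×0.0172)² = 7.41e-05
  u term: (3×0.0691)² = 0.0430
  q term: (2×0.0437)² = 0.00763
  s term: (-0.5×0.0603)² = 0.000909
Total = 0.0518. Share from q = 0.00763/0.0518 = 0.147.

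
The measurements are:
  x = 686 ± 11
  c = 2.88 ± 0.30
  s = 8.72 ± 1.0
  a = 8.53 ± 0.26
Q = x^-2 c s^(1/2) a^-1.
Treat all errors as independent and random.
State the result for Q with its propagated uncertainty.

Q is a product of powers, so relative uncertainties combine in quadrature:
  (-2·δx/x)² = (-2×0.0160)² = 0.00103;  (1·δc/c)² = (1×0.104)² = 0.0109;  (½·δs/s)² = (0.5×0.115)² = 0.00329;  (-1·δa/a)² = (-1×0.0305)² = 0.000929
δQ/Q = √(0.0161) = 0.127
Q = 2.12e-06, so δQ = 0.127 × 2.12e-06 = 2.69e-07.

(2.12 ± 0.269) × 10^-6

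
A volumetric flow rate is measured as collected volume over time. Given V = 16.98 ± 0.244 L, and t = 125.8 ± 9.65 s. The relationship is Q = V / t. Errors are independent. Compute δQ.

Relative error in a monomial: (δQ/Q)² = Σ (nᵢ · δxᵢ/xᵢ)².
  (1·δV/V)² = (1×0.0144)² = 0.000206;  (-1·δt/t)² = (-1×0.0767)² = 0.00588
δQ/Q = √(0.00609) = 0.0780
Q = 0.1350 L/s, so δQ = 0.0780 × 0.1350 = 0.0105 L/s.

0.0105 L/s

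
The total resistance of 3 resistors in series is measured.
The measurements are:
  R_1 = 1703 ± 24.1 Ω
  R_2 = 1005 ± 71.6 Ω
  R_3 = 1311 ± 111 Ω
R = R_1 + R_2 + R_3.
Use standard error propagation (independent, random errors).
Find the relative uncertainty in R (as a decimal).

Each term contributes (cᵢ δxᵢ)² to (δR)²:
  (δR_1)² = 581;  (δR_2)² = 5130;  (δR_3)² = 12300
δR = √(18000) = 134 Ω
R = 4019 Ω, so δR/R = 134/4019 = 0.0334.

0.0334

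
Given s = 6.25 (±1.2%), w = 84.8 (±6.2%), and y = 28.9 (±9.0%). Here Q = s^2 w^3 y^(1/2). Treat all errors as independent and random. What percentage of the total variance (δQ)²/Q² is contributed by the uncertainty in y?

(δQ/Q)² = (2·δs/s)² + (3·δw/w)² + (½·δy/y)²
  s term: (2×0.0120)² = 0.000576
  w term: (3×0.0620)² = 0.0346
  y term: (0.5×0.0900)² = 0.00203
Total = 0.0372. Share from y = 0.00203/0.0372 = 0.0544.

5.44%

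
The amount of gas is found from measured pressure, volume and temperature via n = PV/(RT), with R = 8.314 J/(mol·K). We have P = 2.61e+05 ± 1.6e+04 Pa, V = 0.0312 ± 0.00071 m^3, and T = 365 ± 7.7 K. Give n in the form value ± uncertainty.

2.68 ± 0.184 mol

Each factor contributes (exponent × relative error)² to (δn/n)²:
  (1·δP/P)² = (1×0.0613)² = 0.00376;  (1·δV/V)² = (1×0.0228)² = 0.000518;  (-1·δT/T)² = (-1×0.0211)² = 0.000445
δn/n = √(0.00472) = 0.0687
n = 2.68 mol, so δn = 0.0687 × 2.68 = 0.184 mol.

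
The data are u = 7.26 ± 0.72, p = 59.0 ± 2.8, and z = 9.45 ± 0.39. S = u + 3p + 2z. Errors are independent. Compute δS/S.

Sums and differences: (δS)² = Σ (cᵢ δxᵢ)².
  (δu)² = 0.518;  (3·δp)² = 70.6;  (2·δz)² = 0.608
δS = √(71.7) = 8.47
S = 203, so δS/S = 8.47/203 = 0.0417.

0.0417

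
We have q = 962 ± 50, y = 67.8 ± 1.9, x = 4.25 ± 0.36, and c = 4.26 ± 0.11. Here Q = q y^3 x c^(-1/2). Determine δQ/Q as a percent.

13.1%

Each factor contributes (exponent × relative error)² to (δQ/Q)²:
  (1·δq/q)² = (1×0.0520)² = 0.00270;  (3·δy/y)² = (3×0.0280)² = 0.00707;  (1·δx/x)² = (1×0.0847)² = 0.00718;  (−½·δc/c)² = (-0.5×0.0258)² = 0.000167
δQ/Q = √(0.0171) = 0.131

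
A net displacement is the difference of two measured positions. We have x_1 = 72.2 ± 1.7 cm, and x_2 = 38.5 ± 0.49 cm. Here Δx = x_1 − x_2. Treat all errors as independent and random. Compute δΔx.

1.77 cm

Each term contributes (cᵢ δxᵢ)² to (δΔx)²:
  (δx_1)² = 2.89;  (δx_2)² = 0.240
δΔx = √(3.13) = 1.77 cm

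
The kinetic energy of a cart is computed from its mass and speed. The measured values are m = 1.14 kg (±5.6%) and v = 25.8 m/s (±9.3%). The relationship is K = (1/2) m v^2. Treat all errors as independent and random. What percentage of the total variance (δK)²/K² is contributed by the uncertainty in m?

(δK/K)² = (1·δm/m)² + (2·δv/v)²
  m term: (1×0.0560)² = 0.00314
  v term: (2×0.0930)² = 0.0346
Total = 0.0377. Share from m = 0.00314/0.0377 = 0.0831.

8.31%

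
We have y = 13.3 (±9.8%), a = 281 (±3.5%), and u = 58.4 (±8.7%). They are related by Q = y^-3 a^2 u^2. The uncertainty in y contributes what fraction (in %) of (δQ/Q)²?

71.1%

(δQ/Q)² = (-3·δy/y)² + (2·δa/a)² + (2·δu/u)²
  y term: (-3×0.0980)² = 0.0864
  a term: (2×0.0350)² = 0.00490
  u term: (2×0.0870)² = 0.0303
Total = 0.122. Share from y = 0.0864/0.122 = 0.711.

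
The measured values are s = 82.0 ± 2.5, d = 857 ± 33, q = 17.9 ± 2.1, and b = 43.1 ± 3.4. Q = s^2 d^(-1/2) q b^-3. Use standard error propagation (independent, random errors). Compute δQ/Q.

0.272

Relative error in a monomial: (δQ/Q)² = Σ (nᵢ · δxᵢ/xᵢ)².
  (2·δs/s)² = (2×0.0305)² = 0.00372;  (−½·δd/d)² = (-0.5×0.0385)² = 0.000371;  (1·δq/q)² = (1×0.117)² = 0.0138;  (-3·δb/b)² = (-3×0.0789)² = 0.0560
δQ/Q = √(0.0739) = 0.272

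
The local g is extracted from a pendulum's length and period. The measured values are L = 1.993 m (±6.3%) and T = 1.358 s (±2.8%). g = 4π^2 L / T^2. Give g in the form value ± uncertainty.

Products/powers → add relative errors in quadrature, weighted by exponent:
  (1·δL/L)² = (1×0.0630)² = 0.00397;  (-2·δT/T)² = (-2×0.0280)² = 0.00314
δg/g = √(0.00710) = 0.0843
g = 42.66 m/s^2, so δg = 0.0843 × 42.66 = 3.60 m/s^2.

42.66 ± 3.60 m/s^2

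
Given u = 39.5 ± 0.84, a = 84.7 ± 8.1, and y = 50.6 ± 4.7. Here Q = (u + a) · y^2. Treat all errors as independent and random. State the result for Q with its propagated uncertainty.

(3.18 ± 0.626) × 10^5

Let w = u + a = 124. δw = √(δu² + δa²) = √(0.706 + 65.6) = 8.14, so δw/w = 0.0656.
Q is then a monomial in w, y:
δQ/Q = √((δw/w)² + (2·δy/y)²) = √(0.00430 + 0.0345) = 0.197
Q = 3.18e+05, so δQ = 0.197 × 3.18e+05 = 62600.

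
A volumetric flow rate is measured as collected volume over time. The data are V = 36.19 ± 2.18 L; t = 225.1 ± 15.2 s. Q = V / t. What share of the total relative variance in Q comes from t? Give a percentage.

(δQ/Q)² = (1·δV/V)² + (-1·δt/t)²
  V term: (1×0.0602)² = 0.00363
  t term: (-1×0.0675)² = 0.00456
Total = 0.00819. Share from t = 0.00456/0.00819 = 0.557.

55.7%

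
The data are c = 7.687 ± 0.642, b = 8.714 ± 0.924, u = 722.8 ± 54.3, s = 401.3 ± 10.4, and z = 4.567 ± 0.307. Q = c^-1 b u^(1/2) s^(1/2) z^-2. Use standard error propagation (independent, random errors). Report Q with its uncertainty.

Relative error in a monomial: (δQ/Q)² = Σ (nᵢ · δxᵢ/xᵢ)².
  (-1·δc/c)² = (-1×0.0835)² = 0.00698;  (1·δb/b)² = (1×0.106)² = 0.0112;  (½·δu/u)² = (0.5×0.0751)² = 0.00141;  (½·δs/s)² = (0.5×0.0259)² = 0.000168;  (-2·δz/z)² = (-2×0.0672)² = 0.0181
δQ/Q = √(0.0379) = 0.195
Q = 29.27, so δQ = 0.195 × 29.27 = 5.70.

29.27 ± 5.70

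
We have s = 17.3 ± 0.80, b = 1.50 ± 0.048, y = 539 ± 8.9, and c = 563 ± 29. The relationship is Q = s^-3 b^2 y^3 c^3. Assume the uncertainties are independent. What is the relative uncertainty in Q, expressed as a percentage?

22.3%

Products/powers → add relative errors in quadrature, weighted by exponent:
  (-3·δs/s)² = (-3×0.0462)² = 0.0192;  (2·δb/b)² = (2×0.0320)² = 0.00410;  (3·δy/y)² = (3×0.0165)² = 0.00245;  (3·δc/c)² = (3×0.0515)² = 0.0239
δQ/Q = √(0.0497) = 0.223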